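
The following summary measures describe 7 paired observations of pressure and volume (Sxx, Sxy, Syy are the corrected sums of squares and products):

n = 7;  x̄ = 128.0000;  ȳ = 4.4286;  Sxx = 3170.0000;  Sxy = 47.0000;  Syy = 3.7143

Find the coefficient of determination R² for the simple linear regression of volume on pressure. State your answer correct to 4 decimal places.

R² = Sxy²/(Sxx·Syy) = (47)²/(3170·3.7143) = 0.187612

0.1876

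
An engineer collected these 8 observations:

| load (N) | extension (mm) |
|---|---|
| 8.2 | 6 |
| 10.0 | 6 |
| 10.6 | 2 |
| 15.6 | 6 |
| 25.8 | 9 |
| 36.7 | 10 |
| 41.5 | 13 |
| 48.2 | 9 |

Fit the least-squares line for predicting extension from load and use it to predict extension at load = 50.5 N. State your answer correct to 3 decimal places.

n = 8, Σx = 196.6, Σy = 61, Σxy = 1796.5, Σx² = 6580.98
Sxx = Σx² − (Σx)²/n = 6580.98 − 4831.445 = 1749.535
Sxy = Σxy − (Σx)(Σy)/n = 1796.5 − 1499.075 = 297.425
b = Sxy/Sxx = 297.425/1749.535 = 0.170002
a = ȳ − b·x̄ = 7.625 − 0.170002·24.575 = 3.447193
ŷ(50.5) = a + b·50.5 = 3.447193 + 0.170002·50.5 = 12.032310

12.032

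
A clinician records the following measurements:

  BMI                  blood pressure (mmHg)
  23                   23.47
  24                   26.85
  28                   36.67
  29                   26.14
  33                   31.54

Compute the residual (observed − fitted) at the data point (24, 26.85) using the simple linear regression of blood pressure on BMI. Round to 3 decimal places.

0.309

n = 5, Σx = 137, Σy = 144.67, Σxy = 4009.85, Σx² = 3819
Sxx = Σx² − (Σx)²/n = 3819 − 3753.8 = 65.2
Sxy = Σxy − (Σx)(Σy)/n = 4009.85 − 3963.958 = 45.892
b = Sxy/Sxx = 45.892/65.2 = 0.703865
a = ȳ − b·x̄ = 28.934 − 0.703865·27.4 = 9.648098
ŷ(24) = 9.648098 + 0.703865·24 = 26.540859
residual = y − ŷ = 26.85 − 26.540859 = 0.309141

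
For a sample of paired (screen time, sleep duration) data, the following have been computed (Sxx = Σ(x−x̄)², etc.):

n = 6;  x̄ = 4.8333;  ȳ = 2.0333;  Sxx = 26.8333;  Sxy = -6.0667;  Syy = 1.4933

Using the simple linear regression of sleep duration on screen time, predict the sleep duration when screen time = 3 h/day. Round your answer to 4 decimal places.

2.4478

b = Sxy/Sxx = -6.0667/26.8333 = -0.226088
a = ȳ − b·x̄ = 2.0333 − (-0.226088)·4.8333 = 3.126053
ŷ(3) = a + b·3 = 3.126053 + (-0.226088)·3 = 2.447788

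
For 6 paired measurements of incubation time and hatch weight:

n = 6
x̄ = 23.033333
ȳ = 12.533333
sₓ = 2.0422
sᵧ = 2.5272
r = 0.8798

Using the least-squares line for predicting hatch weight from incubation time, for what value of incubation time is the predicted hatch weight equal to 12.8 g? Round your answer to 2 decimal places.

23.28

b = r · sᵧ/sₓ = 0.8798 · 2.5272/2.0422 = 1.088743
a = ȳ − b·x̄ = 12.533333 − 1.088743·23.033333 = -12.544043
Set a + b·x = 12.8: x = (12.8 − (-12.544043)) / 1.088743 = 23.278264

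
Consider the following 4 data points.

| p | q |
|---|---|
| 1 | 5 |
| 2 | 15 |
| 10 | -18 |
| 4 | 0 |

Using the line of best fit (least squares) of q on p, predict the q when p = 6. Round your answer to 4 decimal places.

n = 4, Σx = 17, Σy = 2, Σxy = -145, Σx² = 121
Sxx = Σx² − (Σx)²/n = 121 − 72.25 = 48.75
Sxy = Σxy − (Σx)(Σy)/n = -145 − 8.5 = -153.5
b = Sxy/Sxx = -153.5/48.75 = -3.148718
a = ȳ − b·x̄ = 0.5 − (-3.148718)·4.25 = 13.882051
ŷ(6) = a + b·6 = 13.882051 + (-3.148718)·6 = -5.010256

-5.0103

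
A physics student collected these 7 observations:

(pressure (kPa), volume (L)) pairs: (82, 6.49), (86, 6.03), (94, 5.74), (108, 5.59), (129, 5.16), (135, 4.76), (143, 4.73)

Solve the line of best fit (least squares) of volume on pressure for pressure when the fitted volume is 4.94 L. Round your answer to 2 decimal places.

132.78

n = 7, Σx = 777, Σy = 38.5, Σxy = 4178.67, Σx² = 89935
Sxx = Σx² − (Σx)²/n = 89935 − 86247 = 3688
Sxy = Σxy − (Σx)(Σy)/n = 4178.67 − 4273.5 = -94.83
b = Sxy/Sxx = -94.83/3688 = -0.025713
a = ȳ − b·x̄ = 5.5 − (-0.025713)·111 = 8.354157
Set a + b·x = 4.94: x = (4.94 − 8.354157) / (-0.025713) = 132.778762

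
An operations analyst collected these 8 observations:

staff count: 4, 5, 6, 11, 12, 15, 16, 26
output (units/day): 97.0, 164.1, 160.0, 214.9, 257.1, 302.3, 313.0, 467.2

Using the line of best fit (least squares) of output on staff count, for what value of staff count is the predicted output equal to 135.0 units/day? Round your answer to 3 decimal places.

n = 8, Σx = 95, Σy = 1975.6, Σxy = 29307.3, Σx² = 1499
Sxx = Σx² − (Σx)²/n = 1499 − 1128.125 = 370.875
Sxy = Σxy − (Σx)(Σy)/n = 29307.3 − 23460.25 = 5847.05
b = Sxy/Sxx = 5847.05/370.875 = 15.765554
a = ȳ − b·x̄ = 246.95 − 15.765554·11.875 = 59.734041
Set a + b·x = 135.0: x = (135.0 − 59.734041) / 15.765554 = 4.774076

4.774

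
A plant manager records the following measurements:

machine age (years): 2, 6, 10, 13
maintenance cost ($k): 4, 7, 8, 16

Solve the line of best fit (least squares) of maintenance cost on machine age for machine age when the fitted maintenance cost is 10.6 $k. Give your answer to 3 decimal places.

n = 4, Σx = 31, Σy = 35, Σxy = 338, Σx² = 309
Sxx = Σx² − (Σx)²/n = 309 − 240.25 = 68.75
Sxy = Σxy − (Σx)(Σy)/n = 338 − 271.25 = 66.75
b = Sxy/Sxx = 66.75/68.75 = 0.970909
a = ȳ − b·x̄ = 8.75 − 0.970909·7.75 = 1.225455
Set a + b·x = 10.6: x = (10.6 − 1.225455) / 0.970909 = 9.655431

9.655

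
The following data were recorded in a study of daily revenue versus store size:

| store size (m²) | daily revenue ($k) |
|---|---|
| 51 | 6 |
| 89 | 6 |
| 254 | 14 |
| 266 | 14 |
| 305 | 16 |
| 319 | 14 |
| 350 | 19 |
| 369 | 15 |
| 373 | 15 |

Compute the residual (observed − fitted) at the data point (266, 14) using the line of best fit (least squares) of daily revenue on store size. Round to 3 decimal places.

n = 9, Σx = 2376, Σy = 119, Σxy = 35246, Σx² = 738370
Sxx = Σx² − (Σx)²/n = 738370 − 627264 = 111106
Sxy = Σxy − (Σx)(Σy)/n = 35246 − 31416 = 3830
b = Sxy/Sxx = 3830/111106 = 0.034472
a = ȳ − b·x̄ = 13.222222 − 0.034472·264 = 4.121724
ŷ(266) = 4.121724 + 0.034472·266 = 13.291165
residual = y − ŷ = 14 − 13.291165 = 0.708835

0.709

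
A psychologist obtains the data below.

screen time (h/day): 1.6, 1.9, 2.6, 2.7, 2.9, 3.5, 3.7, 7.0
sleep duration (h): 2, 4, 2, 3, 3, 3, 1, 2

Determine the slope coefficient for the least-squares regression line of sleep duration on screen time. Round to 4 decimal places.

-0.1902

n = 8, Σx = 25.9, Σy = 20, Σxy = 61, Σx² = 103.57
Sxx = Σx² − (Σx)²/n = 103.57 − 83.85125 = 19.71875
Sxy = Σxy − (Σx)(Σy)/n = 61 − 64.75 = -3.75
b = Sxy/Sxx = -3.75/19.71875 = -0.190174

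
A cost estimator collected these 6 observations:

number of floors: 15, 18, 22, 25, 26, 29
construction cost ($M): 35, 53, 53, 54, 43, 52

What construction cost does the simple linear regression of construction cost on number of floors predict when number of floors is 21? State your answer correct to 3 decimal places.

n = 6, Σx = 135, Σy = 290, Σxy = 6621, Σx² = 3175
Sxx = Σx² − (Σx)²/n = 3175 − 3037.5 = 137.5
Sxy = Σxy − (Σx)(Σy)/n = 6621 − 6525 = 96
b = Sxy/Sxx = 96/137.5 = 0.698182
a = ȳ − b·x̄ = 48.333333 − 0.698182·22.5 = 32.624242
ŷ(21) = a + b·21 = 32.624242 + 0.698182·21 = 47.286061

47.286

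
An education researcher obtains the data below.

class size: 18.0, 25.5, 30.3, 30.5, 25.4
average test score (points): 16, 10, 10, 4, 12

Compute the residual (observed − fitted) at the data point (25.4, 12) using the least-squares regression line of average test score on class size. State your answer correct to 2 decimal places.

1.20

n = 5, Σx = 129.7, Σy = 52, Σxy = 1272.8, Σx² = 3467.75
Sxx = Σx² − (Σx)²/n = 3467.75 − 3364.418 = 103.332
Sxy = Σxy − (Σx)(Σy)/n = 1272.8 − 1348.88 = -76.08
b = Sxy/Sxx = -76.08/103.332 = -0.736268
a = ȳ − b·x̄ = 10.4 − (-0.736268)·25.94 = 29.498781
ŷ(25.4) = 29.498781 + (-0.736268)·25.4 = 10.797584
residual = y − ŷ = 12 − 10.797584 = 1.202416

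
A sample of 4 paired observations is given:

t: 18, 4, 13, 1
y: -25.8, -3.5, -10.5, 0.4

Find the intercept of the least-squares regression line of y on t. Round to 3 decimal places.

2.726

n = 4, Σx = 36, Σy = -39.4, Σxy = -614.5, Σx² = 510
Sxx = Σx² − (Σx)²/n = 510 − 324 = 186
Sxy = Σxy − (Σx)(Σy)/n = -614.5 − (-354.6) = -259.9
b = Sxy/Sxx = -259.9/186 = -1.397312
a = ȳ − b·x̄ = -9.85 − (-1.397312)·9 = 2.725806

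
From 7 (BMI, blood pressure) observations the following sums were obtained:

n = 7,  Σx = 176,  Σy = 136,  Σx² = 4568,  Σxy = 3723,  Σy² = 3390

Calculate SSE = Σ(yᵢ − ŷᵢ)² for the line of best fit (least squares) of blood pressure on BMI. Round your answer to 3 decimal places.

102.625

Sxx = Σx² − (Σx)²/n = 4568 − 4425.142857 = 142.857143
Sxy = Σxy − (Σx)(Σy)/n = 3723 − 3419.428571 = 303.571429
Syy = Σy² − (Σy)²/n = 3390 − 2642.285714 = 747.714286
b = Sxy/Sxx = 303.571429/142.857143 = 2.125
SSE = Syy − b·Sxy = 747.714286 − 2.125·303.571429 = 102.625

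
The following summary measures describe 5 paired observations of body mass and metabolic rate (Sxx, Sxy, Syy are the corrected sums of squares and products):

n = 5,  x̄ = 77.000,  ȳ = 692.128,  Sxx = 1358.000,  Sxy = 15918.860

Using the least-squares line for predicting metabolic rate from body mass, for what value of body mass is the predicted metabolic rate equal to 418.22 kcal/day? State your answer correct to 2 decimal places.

53.63

b = Sxy/Sxx = 15918.86/1358 = 11.722283
a = ȳ − b·x̄ = 692.128 − 11.722283·77 = -210.487773
Set a + b·x = 418.22: x = (418.22 − (-210.487773)) / 11.722283 = 53.633561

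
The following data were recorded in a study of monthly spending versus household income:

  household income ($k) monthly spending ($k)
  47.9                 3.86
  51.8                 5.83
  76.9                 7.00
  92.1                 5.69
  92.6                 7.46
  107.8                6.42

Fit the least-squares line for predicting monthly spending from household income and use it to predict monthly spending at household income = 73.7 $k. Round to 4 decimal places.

5.8928

n = 6, Σx = 469.1, Σy = 36.26, Σxy = 2932.109, Σx² = 39569.27
Sxx = Σx² − (Σx)²/n = 39569.27 − 36675.801667 = 2893.468333
Sxy = Σxy − (Σx)(Σy)/n = 2932.109 − 2834.927667 = 97.181333
b = Sxy/Sxx = 97.181333/2893.468333 = 0.033586
a = ȳ − b·x̄ = 6.043333 − 0.033586·78.183333 = 3.417433
ŷ(73.7) = a + b·73.7 = 3.417433 + 0.033586·73.7 = 5.892754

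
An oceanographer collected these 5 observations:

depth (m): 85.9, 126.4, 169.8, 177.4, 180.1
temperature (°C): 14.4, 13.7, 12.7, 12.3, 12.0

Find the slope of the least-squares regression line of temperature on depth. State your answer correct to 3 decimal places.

n = 5, Σx = 739.6, Σy = 65.1, Σxy = 9468.32, Σx² = 116094.58
Sxx = Σx² − (Σx)²/n = 116094.58 − 109401.632 = 6692.948
Sxy = Σxy − (Σx)(Σy)/n = 9468.32 − 9629.592 = -161.272
b = Sxy/Sxx = -161.272/6692.948 = -0.024096

-0.024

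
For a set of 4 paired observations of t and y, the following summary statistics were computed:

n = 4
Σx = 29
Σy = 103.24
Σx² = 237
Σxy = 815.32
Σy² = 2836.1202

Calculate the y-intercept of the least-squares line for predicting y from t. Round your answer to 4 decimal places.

Sxx = Σx² − (Σx)²/n = 237 − 210.25 = 26.75
Sxy = Σxy − (Σx)(Σy)/n = 815.32 − 748.49 = 66.83
b = Sxy/Sxx = 66.83/26.75 = 2.498318
a = ȳ − b·x̄ = 25.81 − 2.498318·7.25 = 7.697196

7.6972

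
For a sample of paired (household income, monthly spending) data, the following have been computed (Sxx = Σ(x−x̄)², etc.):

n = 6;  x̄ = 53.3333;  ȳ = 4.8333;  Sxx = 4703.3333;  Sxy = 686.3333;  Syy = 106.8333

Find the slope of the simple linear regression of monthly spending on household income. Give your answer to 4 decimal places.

b = Sxy/Sxx = 686.3333/4703.3333 = 0.145925

0.1459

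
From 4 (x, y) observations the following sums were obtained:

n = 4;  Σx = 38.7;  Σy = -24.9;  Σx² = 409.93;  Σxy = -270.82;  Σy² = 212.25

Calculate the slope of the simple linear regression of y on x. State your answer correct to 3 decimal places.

Sxx = Σx² − (Σx)²/n = 409.93 − 374.4225 = 35.5075
Sxy = Σxy − (Σx)(Σy)/n = -270.82 − (-240.9075) = -29.9125
b = Sxy/Sxx = -29.9125/35.5075 = -0.842428

-0.842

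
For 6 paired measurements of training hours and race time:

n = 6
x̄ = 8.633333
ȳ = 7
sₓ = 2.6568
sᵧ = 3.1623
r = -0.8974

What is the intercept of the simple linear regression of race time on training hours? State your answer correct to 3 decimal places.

b = r · sᵧ/sₓ = -0.8974 · 3.1623/2.6568 = -1.068145
a = ȳ − b·x̄ = 7 − (-1.068145)·8.633333 = 16.221653

16.222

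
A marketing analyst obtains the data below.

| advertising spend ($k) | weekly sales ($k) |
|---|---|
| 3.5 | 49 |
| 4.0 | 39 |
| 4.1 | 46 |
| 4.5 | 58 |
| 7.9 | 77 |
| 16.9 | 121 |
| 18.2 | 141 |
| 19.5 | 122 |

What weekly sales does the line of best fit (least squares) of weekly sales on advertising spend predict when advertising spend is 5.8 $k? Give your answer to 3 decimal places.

59.252

n = 8, Σx = 78.6, Σy = 653, Σxy = 8375.5, Σx² = 1124.82
Sxx = Σx² − (Σx)²/n = 1124.82 − 772.245 = 352.575
Sxy = Σxy − (Σx)(Σy)/n = 8375.5 − 6415.725 = 1959.775
b = Sxy/Sxx = 1959.775/352.575 = 5.558463
a = ȳ − b·x̄ = 81.625 − 5.558463·9.825 = 27.013104
ŷ(5.8) = a + b·5.8 = 27.013104 + 5.558463·5.8 = 59.252187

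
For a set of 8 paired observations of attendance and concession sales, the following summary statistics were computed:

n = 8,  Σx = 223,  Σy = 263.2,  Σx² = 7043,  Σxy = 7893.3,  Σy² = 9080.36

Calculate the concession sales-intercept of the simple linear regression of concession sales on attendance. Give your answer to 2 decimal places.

14.14

Sxx = Σx² − (Σx)²/n = 7043 − 6216.125 = 826.875
Sxy = Σxy − (Σx)(Σy)/n = 7893.3 − 7336.7 = 556.6
b = Sxy/Sxx = 556.6/826.875 = 0.673137
a = ȳ − b·x̄ = 32.9 − 0.673137·27.875 = 14.136311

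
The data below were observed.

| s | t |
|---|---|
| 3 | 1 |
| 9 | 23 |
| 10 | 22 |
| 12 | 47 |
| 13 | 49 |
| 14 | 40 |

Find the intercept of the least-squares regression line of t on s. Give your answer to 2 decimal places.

n = 6, Σx = 61, Σy = 182, Σxy = 2191, Σx² = 699
Sxx = Σx² − (Σx)²/n = 699 − 620.166667 = 78.833333
Sxy = Σxy − (Σx)(Σy)/n = 2191 − 1850.333333 = 340.666667
b = Sxy/Sxx = 340.666667/78.833333 = 4.321353
a = ȳ − b·x̄ = 30.333333 − 4.321353·10.166667 = -13.600423

-13.60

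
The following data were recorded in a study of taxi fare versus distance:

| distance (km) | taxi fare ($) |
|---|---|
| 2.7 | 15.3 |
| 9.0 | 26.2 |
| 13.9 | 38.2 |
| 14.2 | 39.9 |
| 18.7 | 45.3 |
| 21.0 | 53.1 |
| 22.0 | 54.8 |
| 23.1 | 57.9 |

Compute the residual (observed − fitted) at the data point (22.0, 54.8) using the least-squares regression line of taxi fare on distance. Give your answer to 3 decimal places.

0.105

n = 8, Σx = 124.6, Σy = 330.7, Σxy = 5879.97, Σx² = 2291.44
Sxx = Σx² − (Σx)²/n = 2291.44 − 1940.645 = 350.795
Sxy = Σxy − (Σx)(Σy)/n = 5879.97 − 5150.6525 = 729.3175
b = Sxy/Sxx = 729.3175/350.795 = 2.079042
a = ȳ − b·x̄ = 41.3375 − 2.079042·15.575 = 8.956423
ŷ(22.0) = 8.956423 + 2.079042·22 = 54.695344
residual = y − ŷ = 54.8 − 54.695344 = 0.104656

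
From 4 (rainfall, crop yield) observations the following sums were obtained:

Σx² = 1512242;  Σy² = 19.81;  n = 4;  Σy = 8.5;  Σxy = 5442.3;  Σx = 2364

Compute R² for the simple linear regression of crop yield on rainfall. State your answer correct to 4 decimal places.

0.8719

Sxx = Σx² − (Σx)²/n = 1512242 − 1397124 = 115118
Sxy = Σxy − (Σx)(Σy)/n = 5442.3 − 5023.5 = 418.8
Syy = Σy² − (Σy)²/n = 19.81 − 18.0625 = 1.7475
R² = Sxy²/(Sxx·Syy) = (418.8)²/(115118·1.7475) = 0.871872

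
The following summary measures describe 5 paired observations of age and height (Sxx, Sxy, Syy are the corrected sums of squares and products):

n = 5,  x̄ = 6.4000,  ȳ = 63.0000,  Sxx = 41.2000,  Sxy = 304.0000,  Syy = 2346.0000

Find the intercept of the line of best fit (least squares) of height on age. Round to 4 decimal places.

b = Sxy/Sxx = 304/41.2 = 7.378641
a = ȳ − b·x̄ = 63 − 7.378641·6.4 = 15.776699

15.7767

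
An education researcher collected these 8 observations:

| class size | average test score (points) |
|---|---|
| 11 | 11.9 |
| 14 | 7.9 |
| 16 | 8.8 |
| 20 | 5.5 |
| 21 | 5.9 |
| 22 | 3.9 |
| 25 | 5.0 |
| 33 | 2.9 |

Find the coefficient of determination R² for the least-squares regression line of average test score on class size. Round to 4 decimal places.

n = 8, Σx = 162, Σy = 51.8, Σxy = 922.7, Σx² = 3612, Σy² = 395.14
Sxx = Σx² − (Σx)²/n = 3612 − 3280.5 = 331.5
Sxy = Σxy − (Σx)(Σy)/n = 922.7 − 1048.95 = -126.25
Syy = Σy² − (Σy)²/n = 395.14 − 335.405 = 59.735
R² = Sxy²/(Sxx·Syy) = (-126.25)²/(331.5·59.735) = 0.804916

0.8049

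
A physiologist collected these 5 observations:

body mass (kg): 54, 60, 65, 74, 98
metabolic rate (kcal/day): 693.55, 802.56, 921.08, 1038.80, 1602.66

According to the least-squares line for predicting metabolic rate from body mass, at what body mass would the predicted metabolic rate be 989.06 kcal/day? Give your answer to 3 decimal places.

69.098

n = 5, Σx = 351, Σy = 5058.65, Σxy = 379407.38, Σx² = 25821
Sxx = Σx² − (Σx)²/n = 25821 − 24640.2 = 1180.8
Sxy = Σxy − (Σx)(Σy)/n = 379407.38 − 355117.23 = 24290.15
b = Sxy/Sxx = 24290.15/1180.8 = 20.570926
a = ȳ − b·x̄ = 1011.73 − 20.570926·70.2 = -432.349040
Set a + b·x = 989.06: x = (989.06 − (-432.349040)) / 20.570926 = 69.097959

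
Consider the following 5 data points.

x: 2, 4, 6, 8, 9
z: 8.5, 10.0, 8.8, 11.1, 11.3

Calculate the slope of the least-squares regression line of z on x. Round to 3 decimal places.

n = 5, Σx = 29, Σy = 49.7, Σxy = 300.3, Σx² = 201
Sxx = Σx² − (Σx)²/n = 201 − 168.2 = 32.8
Sxy = Σxy − (Σx)(Σy)/n = 300.3 − 288.26 = 12.04
b = Sxy/Sxx = 12.04/32.8 = 0.367073

0.367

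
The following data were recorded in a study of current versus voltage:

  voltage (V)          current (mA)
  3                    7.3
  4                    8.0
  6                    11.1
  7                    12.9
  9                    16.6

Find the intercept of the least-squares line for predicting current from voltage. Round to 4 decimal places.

2.0272

n = 5, Σx = 29, Σy = 55.9, Σxy = 360.2, Σx² = 191
Sxx = Σx² − (Σx)²/n = 191 − 168.2 = 22.8
Sxy = Σxy − (Σx)(Σy)/n = 360.2 − 324.22 = 35.98
b = Sxy/Sxx = 35.98/22.8 = 1.578070
a = ȳ − b·x̄ = 11.18 − 1.578070·5.8 = 2.027193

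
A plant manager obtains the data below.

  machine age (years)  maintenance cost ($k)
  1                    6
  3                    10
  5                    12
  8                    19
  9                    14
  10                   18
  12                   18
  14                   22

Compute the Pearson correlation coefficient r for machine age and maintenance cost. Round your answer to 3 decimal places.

n = 8, Σx = 62, Σy = 119, Σxy = 1078, Σx² = 620, Σy² = 1969
Sxx = Σx² − (Σx)²/n = 620 − 480.5 = 139.5
Sxy = Σxy − (Σx)(Σy)/n = 1078 − 922.25 = 155.75
Syy = Σy² − (Σy)²/n = 1969 − 1770.125 = 198.875
r = Sxy/√(Sxx·Syy) = 155.75/√(27743.0625) = 155.75/166.562488 = 0.935084

0.935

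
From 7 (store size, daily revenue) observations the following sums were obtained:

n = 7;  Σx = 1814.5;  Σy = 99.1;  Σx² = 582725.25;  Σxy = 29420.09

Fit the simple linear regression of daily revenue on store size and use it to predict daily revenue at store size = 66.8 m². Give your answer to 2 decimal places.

Sxx = Σx² − (Σx)²/n = 582725.25 − 470344.321429 = 112380.928571
Sxy = Σxy − (Σx)(Σy)/n = 29420.09 − 25688.135714 = 3731.954286
b = Sxy/Sxx = 3731.954286/112380.928571 = 0.033208
a = ȳ − b·x̄ = 14.157143 − 0.033208·259.214286 = 5.549135
ŷ(66.8) = a + b·66.8 = 5.549135 + 0.033208·66.8 = 7.767435

7.77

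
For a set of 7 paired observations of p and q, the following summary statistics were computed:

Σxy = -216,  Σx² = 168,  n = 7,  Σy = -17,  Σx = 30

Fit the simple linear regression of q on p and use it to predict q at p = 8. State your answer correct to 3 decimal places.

Sxx = Σx² − (Σx)²/n = 168 − 128.571429 = 39.428571
Sxy = Σxy − (Σx)(Σy)/n = -216 − (-72.857143) = -143.142857
b = Sxy/Sxx = -143.142857/39.428571 = -3.630435
a = ȳ − b·x̄ = -2.428571 − (-3.630435)·4.285714 = 13.130435
ŷ(8) = a + b·8 = 13.130435 + (-3.630435)·8 = -15.913043

-15.913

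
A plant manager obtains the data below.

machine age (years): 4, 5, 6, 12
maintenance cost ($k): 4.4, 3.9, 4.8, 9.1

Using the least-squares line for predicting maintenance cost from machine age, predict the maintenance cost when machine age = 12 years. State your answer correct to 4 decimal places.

8.9710

n = 4, Σx = 27, Σy = 22.2, Σxy = 175.1, Σx² = 221
Sxx = Σx² − (Σx)²/n = 221 − 182.25 = 38.75
Sxy = Σxy − (Σx)(Σy)/n = 175.1 − 149.85 = 25.25
b = Sxy/Sxx = 25.25/38.75 = 0.651613
a = ȳ − b·x̄ = 5.55 − 0.651613·6.75 = 1.151613
ŷ(12) = a + b·12 = 1.151613 + 0.651613·12 = 8.970968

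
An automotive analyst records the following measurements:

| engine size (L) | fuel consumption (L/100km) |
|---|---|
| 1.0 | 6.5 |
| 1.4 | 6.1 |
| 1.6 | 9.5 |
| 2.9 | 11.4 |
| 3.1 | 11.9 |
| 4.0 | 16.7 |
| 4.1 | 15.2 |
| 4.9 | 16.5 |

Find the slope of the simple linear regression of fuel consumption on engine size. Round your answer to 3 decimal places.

2.844

n = 8, Σx = 23, Σy = 93.8, Σxy = 310.16, Σx² = 80.36
Sxx = Σx² − (Σx)²/n = 80.36 − 66.125 = 14.235
Sxy = Σxy − (Σx)(Σy)/n = 310.16 − 269.675 = 40.485
b = Sxy/Sxx = 40.485/14.235 = 2.844046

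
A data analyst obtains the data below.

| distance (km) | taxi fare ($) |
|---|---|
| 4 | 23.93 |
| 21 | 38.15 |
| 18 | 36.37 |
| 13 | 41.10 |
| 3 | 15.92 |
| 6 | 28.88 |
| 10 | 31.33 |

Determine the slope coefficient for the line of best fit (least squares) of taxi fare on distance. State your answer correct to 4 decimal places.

1.0614

n = 7, Σx = 75, Σy = 215.68, Σxy = 2620.17, Σx² = 1095
Sxx = Σx² − (Σx)²/n = 1095 − 803.571429 = 291.428571
Sxy = Σxy − (Σx)(Σy)/n = 2620.17 − 2310.857143 = 309.312857
b = Sxy/Sxx = 309.312857/291.428571 = 1.061368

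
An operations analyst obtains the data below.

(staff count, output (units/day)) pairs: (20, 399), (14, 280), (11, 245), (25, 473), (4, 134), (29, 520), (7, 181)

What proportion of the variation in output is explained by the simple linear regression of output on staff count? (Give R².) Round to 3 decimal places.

n = 7, Σx = 110, Σy = 2232, Σxy = 43303, Σx² = 2248, Σy² = 842472
Sxx = Σx² − (Σx)²/n = 2248 − 1728.571429 = 519.428571
Sxy = Σxy − (Σx)(Σy)/n = 43303 − 35074.285714 = 8228.714286
Syy = Σy² − (Σy)²/n = 842472 − 711689.142857 = 130782.857143
R² = Sxy²/(Sxx·Syy) = (8228.714286)²/(519.428571·130782.857143) = 0.996752

0.997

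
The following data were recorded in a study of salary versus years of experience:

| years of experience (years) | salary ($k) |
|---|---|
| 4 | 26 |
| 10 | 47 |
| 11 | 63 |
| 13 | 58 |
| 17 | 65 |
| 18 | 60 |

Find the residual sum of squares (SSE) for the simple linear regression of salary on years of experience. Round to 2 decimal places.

n = 6, Σx = 73, Σy = 319, Σxy = 4206, Σx² = 1019, Σy² = 18043
Sxx = Σx² − (Σx)²/n = 1019 − 888.166667 = 130.833333
Sxy = Σxy − (Σx)(Σy)/n = 4206 − 3881.166667 = 324.833333
Syy = Σy² − (Σy)²/n = 18043 − 16960.166667 = 1082.833333
b = Sxy/Sxx = 324.833333/130.833333 = 2.482803
SSE = Syy − b·Sxy = 1082.833333 − 2.482803·324.833333 = 276.336306

276.34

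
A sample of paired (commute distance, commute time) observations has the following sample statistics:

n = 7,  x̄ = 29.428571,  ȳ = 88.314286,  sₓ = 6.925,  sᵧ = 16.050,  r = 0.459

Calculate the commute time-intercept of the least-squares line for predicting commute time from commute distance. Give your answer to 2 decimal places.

57.01

b = r · sᵧ/sₓ = 0.459 · 16.05/6.925 = 1.063819
a = ȳ − b·x̄ = 88.314286 − 1.063819·29.428571 = 57.007598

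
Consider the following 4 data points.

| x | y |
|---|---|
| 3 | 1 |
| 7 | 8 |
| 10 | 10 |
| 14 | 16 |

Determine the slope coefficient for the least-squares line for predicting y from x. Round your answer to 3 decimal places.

1.315

n = 4, Σx = 34, Σy = 35, Σxy = 383, Σx² = 354
Sxx = Σx² − (Σx)²/n = 354 − 289 = 65
Sxy = Σxy − (Σx)(Σy)/n = 383 − 297.5 = 85.5
b = Sxy/Sxx = 85.5/65 = 1.315385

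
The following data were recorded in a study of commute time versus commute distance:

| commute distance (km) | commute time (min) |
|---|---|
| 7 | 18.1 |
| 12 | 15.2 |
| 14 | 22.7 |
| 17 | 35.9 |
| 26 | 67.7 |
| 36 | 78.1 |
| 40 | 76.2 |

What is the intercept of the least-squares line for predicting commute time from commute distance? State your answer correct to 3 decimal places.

-1.834

n = 7, Σx = 152, Σy = 313.9, Σxy = 8857, Σx² = 4250
Sxx = Σx² − (Σx)²/n = 4250 − 3300.571429 = 949.428571
Sxy = Σxy − (Σx)(Σy)/n = 8857 − 6816.114286 = 2040.885714
b = Sxy/Sxx = 2040.885714/949.428571 = 2.149594
a = ȳ − b·x̄ = 44.842857 − 2.149594·21.714286 = -1.834036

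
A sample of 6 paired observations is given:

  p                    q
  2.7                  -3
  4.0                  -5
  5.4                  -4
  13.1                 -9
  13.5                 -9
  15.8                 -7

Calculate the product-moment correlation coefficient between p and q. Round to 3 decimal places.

-0.875

n = 6, Σx = 54.5, Σy = -37, Σxy = -399.7, Σx² = 655.95, Σy² = 261
Sxx = Σx² − (Σx)²/n = 655.95 − 495.041667 = 160.908333
Sxy = Σxy − (Σx)(Σy)/n = -399.7 − (-336.083333) = -63.616667
Syy = Σy² − (Σy)²/n = 261 − 228.166667 = 32.833333
r = Sxy/√(Sxx·Syy) = -63.616667/√(5283.156944) = -63.616667/72.685328 = -0.875234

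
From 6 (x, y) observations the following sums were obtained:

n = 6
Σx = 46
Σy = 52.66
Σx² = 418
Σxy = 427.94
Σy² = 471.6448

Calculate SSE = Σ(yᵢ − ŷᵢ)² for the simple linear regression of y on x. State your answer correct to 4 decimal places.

Sxx = Σx² − (Σx)²/n = 418 − 352.666667 = 65.333333
Sxy = Σxy − (Σx)(Σy)/n = 427.94 − 403.726667 = 24.213333
Syy = Σy² − (Σy)²/n = 471.6448 − 462.179267 = 9.465533
b = Sxy/Sxx = 24.213333/65.333333 = 0.370612
SSE = Syy − b·Sxy = 9.465533 − 0.370612·24.213333 = 0.491776

0.4918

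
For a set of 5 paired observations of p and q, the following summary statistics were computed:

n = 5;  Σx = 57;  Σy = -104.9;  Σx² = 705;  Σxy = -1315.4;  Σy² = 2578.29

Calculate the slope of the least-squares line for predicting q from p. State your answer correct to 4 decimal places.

-2.1656

Sxx = Σx² − (Σx)²/n = 705 − 649.8 = 55.2
Sxy = Σxy − (Σx)(Σy)/n = -1315.4 − (-1195.86) = -119.54
b = Sxy/Sxx = -119.54/55.2 = -2.165580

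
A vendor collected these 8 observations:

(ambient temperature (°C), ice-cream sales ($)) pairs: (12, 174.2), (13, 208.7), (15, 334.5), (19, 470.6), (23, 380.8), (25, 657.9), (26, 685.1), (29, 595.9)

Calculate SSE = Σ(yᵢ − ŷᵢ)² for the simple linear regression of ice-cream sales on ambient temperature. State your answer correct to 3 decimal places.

n = 8, Σx = 162, Σy = 3507.7, Σxy = 79062, Σx² = 3570, Σy² = 1809555.81
Sxx = Σx² − (Σx)²/n = 3570 − 3280.5 = 289.5
Sxy = Σxy − (Σx)(Σy)/n = 79062 − 71030.925 = 8031.075
Syy = Σy² − (Σy)²/n = 1809555.81 − 1537994.91125 = 271560.89875
b = Sxy/Sxx = 8031.075/289.5 = 27.741192
SSE = Syy − b·Sxy = 271560.89875 − 27.741192·8031.075 = 48769.307539

48769.308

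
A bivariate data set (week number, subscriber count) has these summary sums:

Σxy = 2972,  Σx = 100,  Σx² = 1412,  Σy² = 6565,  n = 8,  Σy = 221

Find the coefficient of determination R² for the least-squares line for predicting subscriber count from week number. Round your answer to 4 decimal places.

0.5891

Sxx = Σx² − (Σx)²/n = 1412 − 1250 = 162
Sxy = Σxy − (Σx)(Σy)/n = 2972 − 2762.5 = 209.5
Syy = Σy² − (Σy)²/n = 6565 − 6105.125 = 459.875
R² = Sxy²/(Sxx·Syy) = (209.5)²/(162·459.875) = 0.589133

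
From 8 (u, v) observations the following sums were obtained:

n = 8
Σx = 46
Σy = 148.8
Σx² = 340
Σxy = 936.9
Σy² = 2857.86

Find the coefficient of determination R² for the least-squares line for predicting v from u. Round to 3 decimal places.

Sxx = Σx² − (Σx)²/n = 340 − 264.5 = 75.5
Sxy = Σxy − (Σx)(Σy)/n = 936.9 − 855.6 = 81.3
Syy = Σy² − (Σy)²/n = 2857.86 − 2767.68 = 90.18
R² = Sxy²/(Sxx·Syy) = (81.3)²/(75.5·90.18) = 0.970787

0.971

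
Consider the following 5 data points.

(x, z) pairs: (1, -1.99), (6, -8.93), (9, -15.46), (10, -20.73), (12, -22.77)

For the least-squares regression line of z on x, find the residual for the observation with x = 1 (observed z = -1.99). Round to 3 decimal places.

n = 5, Σx = 38, Σy = -69.88, Σxy = -675.25, Σx² = 362
Sxx = Σx² − (Σx)²/n = 362 − 288.8 = 73.2
Sxy = Σxy − (Σx)(Σy)/n = -675.25 − (-531.088) = -144.162
b = Sxy/Sxx = -144.162/73.2 = -1.969426
a = ȳ − b·x̄ = -13.976 − (-1.969426)·7.6 = 0.991639
ŷ(1) = 0.991639 + (-1.969426)·1 = -0.977787
residual = y − ŷ = -1.99 − (-0.977787) = -1.012213

-1.012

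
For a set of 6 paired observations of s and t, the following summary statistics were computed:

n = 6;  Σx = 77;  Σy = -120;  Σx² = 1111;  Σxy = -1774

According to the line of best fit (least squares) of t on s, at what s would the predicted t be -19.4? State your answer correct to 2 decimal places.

12.52

Sxx = Σx² − (Σx)²/n = 1111 − 988.166667 = 122.833333
Sxy = Σxy − (Σx)(Σy)/n = -1774 − (-1540) = -234
b = Sxy/Sxx = -234/122.833333 = -1.905020
a = ȳ − b·x̄ = -20 − (-1.905020)·12.833333 = 4.447761
Set a + b·x = -19.4: x = (-19.4 − 4.447761) / (-1.905020) = 12.518376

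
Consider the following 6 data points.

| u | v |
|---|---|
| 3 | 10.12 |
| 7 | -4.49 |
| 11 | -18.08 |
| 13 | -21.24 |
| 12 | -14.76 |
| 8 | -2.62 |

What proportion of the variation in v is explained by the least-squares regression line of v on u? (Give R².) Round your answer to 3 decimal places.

0.952

n = 6, Σx = 54, Σy = -51.07, Σxy = -674.15, Σx² = 556, Σy² = 1125.3205
Sxx = Σx² − (Σx)²/n = 556 − 486 = 70
Sxy = Σxy − (Σx)(Σy)/n = -674.15 − (-459.63) = -214.52
Syy = Σy² − (Σy)²/n = 1125.3205 − 434.690817 = 690.629683
R² = Sxy²/(Sxx·Syy) = (-214.52)²/(70·690.629683) = 0.951902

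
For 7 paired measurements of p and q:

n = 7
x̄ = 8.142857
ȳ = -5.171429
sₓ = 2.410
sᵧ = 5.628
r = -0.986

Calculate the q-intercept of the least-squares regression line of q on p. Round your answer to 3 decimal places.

b = r · sᵧ/sₓ = -0.986 · 5.628/2.41 = -2.302576
a = ȳ − b·x̄ = -5.171429 − (-2.302576)·8.142857 = 13.578118

13.578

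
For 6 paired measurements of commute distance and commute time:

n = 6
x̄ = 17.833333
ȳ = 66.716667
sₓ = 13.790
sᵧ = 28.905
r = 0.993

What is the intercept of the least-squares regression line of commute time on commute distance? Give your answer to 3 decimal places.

b = r · sᵧ/sₓ = 0.993 · 28.905/13.79 = 2.081412
a = ȳ − b·x̄ = 66.716667 − 2.081412·17.833333 = 29.598162

29.598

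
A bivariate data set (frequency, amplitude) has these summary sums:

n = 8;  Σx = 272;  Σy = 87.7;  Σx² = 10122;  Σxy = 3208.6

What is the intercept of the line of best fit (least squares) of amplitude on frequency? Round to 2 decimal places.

2.14

Sxx = Σx² − (Σx)²/n = 10122 − 9248 = 874
Sxy = Σxy − (Σx)(Σy)/n = 3208.6 − 2981.8 = 226.8
b = Sxy/Sxx = 226.8/874 = 0.259497
a = ȳ − b·x̄ = 10.9625 − 0.259497·34 = 2.139617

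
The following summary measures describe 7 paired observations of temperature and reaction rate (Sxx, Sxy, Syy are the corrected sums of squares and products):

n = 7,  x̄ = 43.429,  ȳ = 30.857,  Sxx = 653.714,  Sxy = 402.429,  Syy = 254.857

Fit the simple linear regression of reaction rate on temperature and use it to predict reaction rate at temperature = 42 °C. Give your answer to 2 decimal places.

29.98

b = Sxy/Sxx = 402.429/653.714 = 0.615604
a = ȳ − b·x̄ = 30.857 − 0.615604·43.429 = 4.121931
ŷ(42) = a + b·42 = 4.121931 + 0.615604·42 = 29.977302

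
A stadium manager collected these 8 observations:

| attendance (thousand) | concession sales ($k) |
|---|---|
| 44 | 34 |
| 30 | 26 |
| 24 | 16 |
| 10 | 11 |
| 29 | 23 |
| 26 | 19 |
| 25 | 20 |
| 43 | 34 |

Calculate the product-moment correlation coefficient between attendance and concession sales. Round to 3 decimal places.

n = 8, Σx = 231, Σy = 183, Σxy = 5893, Σx² = 7503, Σy² = 4655
Sxx = Σx² − (Σx)²/n = 7503 − 6670.125 = 832.875
Sxy = Σxy − (Σx)(Σy)/n = 5893 − 5284.125 = 608.875
Syy = Σy² − (Σy)²/n = 4655 − 4186.125 = 468.875
r = Sxy/√(Sxx·Syy) = 608.875/√(390514.265625) = 608.875/624.911406 = 0.974338

0.974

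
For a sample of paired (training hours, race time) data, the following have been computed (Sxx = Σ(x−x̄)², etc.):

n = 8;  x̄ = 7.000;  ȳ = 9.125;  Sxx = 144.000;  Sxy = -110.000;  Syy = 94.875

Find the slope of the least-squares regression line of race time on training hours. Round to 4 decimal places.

b = Sxy/Sxx = -110/144 = -0.763889

-0.7639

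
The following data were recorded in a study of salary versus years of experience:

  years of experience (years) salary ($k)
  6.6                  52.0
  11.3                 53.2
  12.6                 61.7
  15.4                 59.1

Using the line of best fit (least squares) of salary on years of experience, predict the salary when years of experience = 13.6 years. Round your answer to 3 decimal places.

58.525

n = 4, Σx = 45.9, Σy = 226, Σxy = 2631.92, Σx² = 567.17
Sxx = Σx² − (Σx)²/n = 567.17 − 526.7025 = 40.4675
Sxy = Σxy − (Σx)(Σy)/n = 2631.92 − 2593.35 = 38.57
b = Sxy/Sxx = 38.57/40.4675 = 0.953111
a = ȳ − b·x̄ = 56.5 − 0.953111·11.475 = 45.563057
ŷ(13.6) = a + b·13.6 = 45.563057 + 0.953111·13.6 = 58.525360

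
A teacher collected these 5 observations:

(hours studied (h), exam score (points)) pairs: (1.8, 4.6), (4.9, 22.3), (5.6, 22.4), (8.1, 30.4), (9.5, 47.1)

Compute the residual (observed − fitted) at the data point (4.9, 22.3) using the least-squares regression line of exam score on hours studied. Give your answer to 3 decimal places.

n = 5, Σx = 29.9, Σy = 126.8, Σxy = 936.68, Σx² = 214.47
Sxx = Σx² − (Σx)²/n = 214.47 − 178.802 = 35.668
Sxy = Σxy − (Σx)(Σy)/n = 936.68 − 758.264 = 178.416
b = Sxy/Sxx = 178.416/35.668 = 5.002131
a = ȳ − b·x̄ = 25.36 − 5.002131·5.98 = -4.552742
ŷ(4.9) = -4.552742 + 5.002131·4.9 = 19.957699
residual = y − ŷ = 22.3 − 19.957699 = 2.342301

2.342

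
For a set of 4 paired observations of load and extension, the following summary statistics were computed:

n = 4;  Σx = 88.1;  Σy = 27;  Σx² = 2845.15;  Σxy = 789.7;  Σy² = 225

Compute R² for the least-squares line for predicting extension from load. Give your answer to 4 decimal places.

Sxx = Σx² − (Σx)²/n = 2845.15 − 1940.4025 = 904.7475
Sxy = Σxy − (Σx)(Σy)/n = 789.7 − 594.675 = 195.025
Syy = Σy² − (Σy)²/n = 225 − 182.25 = 42.75
R² = Sxy²/(Sxx·Syy) = (195.025)²/(904.7475·42.75) = 0.983370

0.9834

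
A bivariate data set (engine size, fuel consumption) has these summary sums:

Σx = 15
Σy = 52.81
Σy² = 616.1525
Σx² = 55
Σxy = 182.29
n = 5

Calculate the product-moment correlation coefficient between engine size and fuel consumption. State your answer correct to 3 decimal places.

0.988

Sxx = Σx² − (Σx)²/n = 55 − 45 = 10
Sxy = Σxy − (Σx)(Σy)/n = 182.29 − 158.43 = 23.86
Syy = Σy² − (Σy)²/n = 616.1525 − 557.77922 = 58.37328
r = Sxy/√(Sxx·Syy) = 23.86/√(583.7328) = 23.86/24.160563 = 0.987560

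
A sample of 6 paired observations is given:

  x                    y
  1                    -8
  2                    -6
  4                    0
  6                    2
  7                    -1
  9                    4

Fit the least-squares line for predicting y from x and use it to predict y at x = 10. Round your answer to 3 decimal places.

5.616

n = 6, Σx = 29, Σy = -9, Σxy = 21, Σx² = 187
Sxx = Σx² − (Σx)²/n = 187 − 140.166667 = 46.833333
Sxy = Σxy − (Σx)(Σy)/n = 21 − (-43.5) = 64.5
b = Sxy/Sxx = 64.5/46.833333 = 1.377224
a = ȳ − b·x̄ = -1.5 − 1.377224·4.833333 = -8.156584
ŷ(10) = a + b·10 = -8.156584 + 1.377224·10 = 5.615658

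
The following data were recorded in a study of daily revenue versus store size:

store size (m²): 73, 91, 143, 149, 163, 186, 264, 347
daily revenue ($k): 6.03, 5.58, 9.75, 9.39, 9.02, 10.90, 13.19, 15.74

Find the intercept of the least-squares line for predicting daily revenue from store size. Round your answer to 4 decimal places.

3.4368

n = 8, Σx = 1416, Σy = 79.6, Σxy = 16182.93, Σx² = 307530
Sxx = Σx² − (Σx)²/n = 307530 − 250632 = 56898
Sxy = Σxy − (Σx)(Σy)/n = 16182.93 − 14089.2 = 2093.73
b = Sxy/Sxx = 2093.73/56898 = 0.036798
a = ȳ − b·x̄ = 9.95 − 0.036798·177 = 3.436762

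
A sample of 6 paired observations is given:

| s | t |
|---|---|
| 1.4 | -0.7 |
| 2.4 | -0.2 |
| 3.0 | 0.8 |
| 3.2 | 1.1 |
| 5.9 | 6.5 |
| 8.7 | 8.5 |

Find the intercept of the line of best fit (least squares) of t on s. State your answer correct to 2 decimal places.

-3.06

n = 6, Σx = 24.6, Σy = 16, Σxy = 116.76, Σx² = 137.46
Sxx = Σx² − (Σx)²/n = 137.46 − 100.86 = 36.6
Sxy = Σxy − (Σx)(Σy)/n = 116.76 − 65.6 = 51.16
b = Sxy/Sxx = 51.16/36.6 = 1.397814
a = ȳ − b·x̄ = 2.666667 − 1.397814·4.1 = -3.064372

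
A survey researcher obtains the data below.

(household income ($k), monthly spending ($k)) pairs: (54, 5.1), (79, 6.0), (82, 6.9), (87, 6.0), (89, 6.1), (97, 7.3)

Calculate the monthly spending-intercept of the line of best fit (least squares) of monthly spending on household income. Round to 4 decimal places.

n = 6, Σx = 488, Σy = 37.4, Σxy = 3088.2, Σx² = 40780
Sxx = Σx² − (Σx)²/n = 40780 − 39690.666667 = 1089.333333
Sxy = Σxy − (Σx)(Σy)/n = 3088.2 − 3041.866667 = 46.333333
b = Sxy/Sxx = 46.333333/1089.333333 = 0.042534
a = ȳ − b·x̄ = 6.233333 − 0.042534·81.333333 = 2.773929

2.7739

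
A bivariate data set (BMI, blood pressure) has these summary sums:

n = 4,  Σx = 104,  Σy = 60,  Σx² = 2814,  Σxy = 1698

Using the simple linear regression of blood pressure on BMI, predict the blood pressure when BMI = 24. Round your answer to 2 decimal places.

12.49

Sxx = Σx² − (Σx)²/n = 2814 − 2704 = 110
Sxy = Σxy − (Σx)(Σy)/n = 1698 − 1560 = 138
b = Sxy/Sxx = 138/110 = 1.254545
a = ȳ − b·x̄ = 15 − 1.254545·26 = -17.618182
ŷ(24) = a + b·24 = -17.618182 + 1.254545·24 = 12.490909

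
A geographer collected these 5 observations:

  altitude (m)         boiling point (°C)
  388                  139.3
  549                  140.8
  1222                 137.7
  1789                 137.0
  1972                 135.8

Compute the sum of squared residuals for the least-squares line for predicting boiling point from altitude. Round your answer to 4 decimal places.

n = 5, Σx = 5920, Σy = 690.6, Σxy = 812507.6, Σx² = 9034534, Σy² = 95401.06
Sxx = Σx² − (Σx)²/n = 9034534 − 7009280 = 2025254
Sxy = Σxy − (Σx)(Σy)/n = 812507.6 − 817670.4 = -5162.8
Syy = Σy² − (Σy)²/n = 95401.06 − 95385.672 = 15.388
b = Sxy/Sxx = -5162.8/2025254 = -0.002549
SSE = Syy − b·Sxy = 15.388 − (-0.002549)·(-5162.8) = 2.226933

2.2269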